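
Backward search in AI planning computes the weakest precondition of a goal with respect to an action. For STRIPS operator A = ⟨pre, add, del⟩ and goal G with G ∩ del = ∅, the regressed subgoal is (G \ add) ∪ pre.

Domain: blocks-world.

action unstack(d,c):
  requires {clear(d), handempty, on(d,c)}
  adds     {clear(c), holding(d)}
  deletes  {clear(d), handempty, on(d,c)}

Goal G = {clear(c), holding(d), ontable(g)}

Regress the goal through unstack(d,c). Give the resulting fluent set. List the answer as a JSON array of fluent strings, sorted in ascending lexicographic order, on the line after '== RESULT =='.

Regress:
  G ∩ del = {}  (empty — regression defined)
  G \ add = {clear(c), holding(d), ontable(g)} \ {clear(c), holding(d)} = {ontable(g)}
  ∪ pre   = {ontable(g)} ∪ {clear(d), handempty, on(d,c)}
          = {clear(d), handempty, on(d,c), ontable(g)}

== RESULT ==
["clear(d)", "handempty", "on(d,c)", "ontable(g)"]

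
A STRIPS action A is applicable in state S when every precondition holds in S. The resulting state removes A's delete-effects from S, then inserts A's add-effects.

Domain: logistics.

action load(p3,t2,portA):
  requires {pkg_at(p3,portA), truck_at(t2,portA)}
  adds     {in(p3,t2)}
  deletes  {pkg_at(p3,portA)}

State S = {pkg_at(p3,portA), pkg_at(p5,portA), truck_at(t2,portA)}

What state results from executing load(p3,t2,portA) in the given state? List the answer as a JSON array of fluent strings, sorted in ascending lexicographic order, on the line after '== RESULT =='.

Progress:
  pre ⊆ S: {pkg_at(p3,portA), truck_at(t2,portA)} ⊆ S  — applicable
  S \ del = {pkg_at(p5,portA), truck_at(t2,portA)}
  ∪ add   = {in(p3,t2), pkg_at(p5,portA), truck_at(t2,portA)}

== RESULT ==
["in(p3,t2)", "pkg_at(p5,portA)", "truck_at(t2,portA)"]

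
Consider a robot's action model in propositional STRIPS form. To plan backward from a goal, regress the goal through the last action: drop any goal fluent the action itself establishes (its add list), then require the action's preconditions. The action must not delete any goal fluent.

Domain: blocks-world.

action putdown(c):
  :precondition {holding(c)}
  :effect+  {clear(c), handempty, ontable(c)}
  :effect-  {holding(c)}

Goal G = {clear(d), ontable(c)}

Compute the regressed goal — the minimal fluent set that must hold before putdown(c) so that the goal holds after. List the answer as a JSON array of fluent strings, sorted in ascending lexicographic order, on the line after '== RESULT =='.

Compute (G \ add) ∪ pre:
  G ∩ del = {}  (empty — regression defined)
  G \ add = {clear(d), ontable(c)} \ {clear(c), handempty, ontable(c)} = {clear(d)}
  ∪ pre   = {clear(d)} ∪ {holding(c)}
          = {clear(d), holding(c)}

== RESULT ==
["clear(d)", "holding(c)"]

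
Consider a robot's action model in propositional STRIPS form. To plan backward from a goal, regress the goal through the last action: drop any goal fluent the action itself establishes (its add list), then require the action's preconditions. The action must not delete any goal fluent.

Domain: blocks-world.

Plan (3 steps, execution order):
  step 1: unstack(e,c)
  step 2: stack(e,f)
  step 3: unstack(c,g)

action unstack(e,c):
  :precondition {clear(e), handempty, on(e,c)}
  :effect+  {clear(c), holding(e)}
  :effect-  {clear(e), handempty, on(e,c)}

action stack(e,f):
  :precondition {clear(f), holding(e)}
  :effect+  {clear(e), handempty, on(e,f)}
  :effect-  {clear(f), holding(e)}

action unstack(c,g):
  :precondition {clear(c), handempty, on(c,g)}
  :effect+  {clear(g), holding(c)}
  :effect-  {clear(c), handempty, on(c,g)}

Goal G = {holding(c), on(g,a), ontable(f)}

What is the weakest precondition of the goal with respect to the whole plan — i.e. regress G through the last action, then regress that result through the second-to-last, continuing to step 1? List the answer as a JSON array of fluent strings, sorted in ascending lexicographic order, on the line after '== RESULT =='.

Regress step by step:
  through step 3 (unstack(c,g)): drop {holding(c)}, keep {on(g,a), ontable(f)}, require {clear(c), handempty, on(c,g)}
    → {clear(c), handempty, on(c,g), on(g,a), ontable(f)}
  through step 2 (stack(e,f)): drop {handempty}, keep {clear(c), on(c,g), on(g,a), ontable(f)}, require {clear(f), holding(e)}
    → {clear(c), clear(f), holding(e), on(c,g), on(g,a), ontable(f)}
  through step 1 (unstack(e,c)): drop {clear(c), holding(e)}, keep {clear(f), on(c,g), on(g,a), ontable(f)}, require {clear(e), handempty, on(e,c)}
    → {clear(e), clear(f), handempty, on(c,g), on(e,c), on(g,a), ontable(f)}

== RESULT ==
["clear(e)", "clear(f)", "handempty", "on(c,g)", "on(e,c)", "on(g,a)", "ontable(f)"]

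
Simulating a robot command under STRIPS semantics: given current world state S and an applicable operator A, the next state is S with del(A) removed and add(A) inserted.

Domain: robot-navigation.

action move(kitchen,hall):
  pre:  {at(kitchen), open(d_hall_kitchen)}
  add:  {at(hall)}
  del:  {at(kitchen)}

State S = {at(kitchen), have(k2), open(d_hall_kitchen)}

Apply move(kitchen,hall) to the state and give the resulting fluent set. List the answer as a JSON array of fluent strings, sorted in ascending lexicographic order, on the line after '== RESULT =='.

Progress:
  pre ⊆ S: {at(kitchen), open(d_hall_kitchen)} ⊆ S  — applicable
  S \ del = {have(k2), open(d_hall_kitchen)}
  ∪ add   = {at(hall), have(k2), open(d_hall_kitchen)}

== RESULT ==
["at(hall)", "have(k2)", "open(d_hall_kitchen)"]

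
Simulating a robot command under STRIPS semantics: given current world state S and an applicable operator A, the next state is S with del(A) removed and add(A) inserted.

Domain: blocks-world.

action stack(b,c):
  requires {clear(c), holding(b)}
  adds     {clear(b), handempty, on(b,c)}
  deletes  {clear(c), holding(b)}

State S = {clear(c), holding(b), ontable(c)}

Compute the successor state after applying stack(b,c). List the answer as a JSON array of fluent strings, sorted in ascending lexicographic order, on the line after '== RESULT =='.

Compute (S \ del) ∪ add:
  pre ⊆ S: {clear(c), holding(b)} ⊆ S  — applicable
  S \ del = {ontable(c)}
  ∪ add   = {clear(b), handempty, on(b,c), ontable(c)}

== RESULT ==
["clear(b)", "handempty", "on(b,c)", "ontable(c)"]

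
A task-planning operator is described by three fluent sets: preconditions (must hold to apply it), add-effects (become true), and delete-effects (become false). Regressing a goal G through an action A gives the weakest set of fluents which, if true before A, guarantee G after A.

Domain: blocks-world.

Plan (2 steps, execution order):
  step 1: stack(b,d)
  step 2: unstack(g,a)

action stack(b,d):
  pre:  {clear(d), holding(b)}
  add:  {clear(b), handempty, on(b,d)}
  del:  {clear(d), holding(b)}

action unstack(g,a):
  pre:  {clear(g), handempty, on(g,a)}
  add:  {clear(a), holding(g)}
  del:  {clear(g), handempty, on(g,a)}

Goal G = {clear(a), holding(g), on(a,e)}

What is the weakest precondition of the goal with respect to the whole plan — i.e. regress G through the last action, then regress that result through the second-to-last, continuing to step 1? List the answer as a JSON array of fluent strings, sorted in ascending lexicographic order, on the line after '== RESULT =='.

Work backward from the goal:
  through step 2 (unstack(g,a)): drop {clear(a), holding(g)}, keep {on(a,e)}, require {clear(g), handempty, on(g,a)}
    → {clear(g), handempty, on(a,e), on(g,a)}
  through step 1 (stack(b,d)): drop {handempty}, keep {clear(g), on(a,e), on(g,a)}, require {clear(d), holding(b)}
    → {clear(d), clear(g), holding(b), on(a,e), on(g,a)}

== RESULT ==
["clear(d)", "clear(g)", "holding(b)", "on(a,e)", "on(g,a)"]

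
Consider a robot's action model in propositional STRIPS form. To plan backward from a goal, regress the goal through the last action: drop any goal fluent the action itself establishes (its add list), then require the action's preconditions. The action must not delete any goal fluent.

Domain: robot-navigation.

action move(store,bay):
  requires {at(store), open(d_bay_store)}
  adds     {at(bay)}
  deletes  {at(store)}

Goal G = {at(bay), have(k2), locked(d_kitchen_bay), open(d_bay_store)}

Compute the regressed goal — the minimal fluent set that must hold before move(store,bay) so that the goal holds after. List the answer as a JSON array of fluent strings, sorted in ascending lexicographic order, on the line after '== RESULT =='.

Compute (G \ add) ∪ pre:
  G ∩ del = {}  (empty — regression defined)
  G \ add = {at(bay), have(k2), locked(d_kitchen_bay), open(d_bay_store)} \ {at(bay)} = {have(k2), locked(d_kitchen_bay), open(d_bay_store)}
  ∪ pre   = {have(k2), locked(d_kitchen_bay), open(d_bay_store)} ∪ {at(store), open(d_bay_store)}
          = {at(store), have(k2), locked(d_kitchen_bay), open(d_bay_store)}

== RESULT ==
["at(store)", "have(k2)", "locked(d_kitchen_bay)", "open(d_bay_store)"]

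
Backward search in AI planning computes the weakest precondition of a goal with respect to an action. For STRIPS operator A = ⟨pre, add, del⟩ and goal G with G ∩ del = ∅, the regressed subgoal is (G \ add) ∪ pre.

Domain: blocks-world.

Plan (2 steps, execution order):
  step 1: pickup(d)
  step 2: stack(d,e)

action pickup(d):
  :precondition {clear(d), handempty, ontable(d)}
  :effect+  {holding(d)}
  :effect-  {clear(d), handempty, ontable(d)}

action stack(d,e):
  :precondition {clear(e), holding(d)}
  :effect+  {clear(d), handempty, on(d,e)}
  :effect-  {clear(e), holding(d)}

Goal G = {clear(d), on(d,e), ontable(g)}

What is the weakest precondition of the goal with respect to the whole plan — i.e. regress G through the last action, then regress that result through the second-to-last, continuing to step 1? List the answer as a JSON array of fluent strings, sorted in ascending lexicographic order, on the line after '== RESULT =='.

Regress step by step:
  through step 2 (stack(d,e)): drop {clear(d), on(d,e)}, keep {ontable(g)}, require {clear(e), holding(d)}
    → {clear(e), holding(d), ontable(g)}
  through step 1 (pickup(d)): drop {holding(d)}, keep {clear(e), ontable(g)}, require {clear(d), handempty, ontable(d)}
    → {clear(d), clear(e), handempty, ontable(d), ontable(g)}

== RESULT ==
["clear(d)", "clear(e)", "handempty", "ontable(d)", "ontable(g)"]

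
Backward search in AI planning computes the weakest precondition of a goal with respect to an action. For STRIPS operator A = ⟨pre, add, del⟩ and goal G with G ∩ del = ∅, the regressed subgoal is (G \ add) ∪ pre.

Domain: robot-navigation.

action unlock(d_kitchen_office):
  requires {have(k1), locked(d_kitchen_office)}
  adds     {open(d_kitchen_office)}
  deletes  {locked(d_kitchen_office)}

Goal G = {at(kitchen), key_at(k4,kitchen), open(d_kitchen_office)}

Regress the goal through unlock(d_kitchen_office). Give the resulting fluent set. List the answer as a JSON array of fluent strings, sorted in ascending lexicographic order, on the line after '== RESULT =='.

Regress:
  G ∩ del = {}  (empty — regression defined)
  G \ add = {at(kitchen), key_at(k4,kitchen), open(d_kitchen_office)} \ {open(d_kitchen_office)} = {at(kitchen), key_at(k4,kitchen)}
  ∪ pre   = {at(kitchen), key_at(k4,kitchen)} ∪ {have(k1), locked(d_kitchen_office)}
          = {at(kitchen), have(k1), key_at(k4,kitchen), locked(d_kitchen_office)}

== RESULT ==
["at(kitchen)", "have(k1)", "key_at(k4,kitchen)", "locked(d_kitchen_office)"]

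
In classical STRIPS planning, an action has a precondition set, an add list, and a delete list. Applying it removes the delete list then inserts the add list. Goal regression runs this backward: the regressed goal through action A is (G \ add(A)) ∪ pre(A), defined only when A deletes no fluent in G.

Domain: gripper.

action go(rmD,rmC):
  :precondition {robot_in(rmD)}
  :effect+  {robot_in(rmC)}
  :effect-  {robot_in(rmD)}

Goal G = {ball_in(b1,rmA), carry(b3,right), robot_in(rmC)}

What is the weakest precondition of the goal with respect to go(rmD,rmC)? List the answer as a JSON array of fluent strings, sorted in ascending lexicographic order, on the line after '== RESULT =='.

Compute (G \ add) ∪ pre:
  G ∩ del = {}  (empty — regression defined)
  G \ add = {ball_in(b1,rmA), carry(b3,right), robot_in(rmC)} \ {robot_in(rmC)} = {ball_in(b1,rmA), carry(b3,right)}
  ∪ pre   = {ball_in(b1,rmA), carry(b3,right)} ∪ {robot_in(rmD)}
          = {ball_in(b1,rmA), carry(b3,right), robot_in(rmD)}

== RESULT ==
["ball_in(b1,rmA)", "carry(b3,right)", "robot_in(rmD)"]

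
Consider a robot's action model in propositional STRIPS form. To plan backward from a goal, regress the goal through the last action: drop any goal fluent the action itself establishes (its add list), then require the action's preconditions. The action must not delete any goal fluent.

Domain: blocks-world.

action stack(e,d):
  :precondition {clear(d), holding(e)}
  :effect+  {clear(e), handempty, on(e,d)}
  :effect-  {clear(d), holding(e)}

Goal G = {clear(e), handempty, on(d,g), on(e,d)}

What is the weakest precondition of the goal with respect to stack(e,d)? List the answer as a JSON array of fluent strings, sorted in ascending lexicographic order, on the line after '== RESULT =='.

Regress:
  G ∩ del = {}  (empty — regression defined)
  G \ add = {clear(e), handempty, on(d,g), on(e,d)} \ {clear(e), handempty, on(e,d)} = {on(d,g)}
  ∪ pre   = {on(d,g)} ∪ {clear(d), holding(e)}
          = {clear(d), holding(e), on(d,g)}

== RESULT ==
["clear(d)", "holding(e)", "on(d,g)"]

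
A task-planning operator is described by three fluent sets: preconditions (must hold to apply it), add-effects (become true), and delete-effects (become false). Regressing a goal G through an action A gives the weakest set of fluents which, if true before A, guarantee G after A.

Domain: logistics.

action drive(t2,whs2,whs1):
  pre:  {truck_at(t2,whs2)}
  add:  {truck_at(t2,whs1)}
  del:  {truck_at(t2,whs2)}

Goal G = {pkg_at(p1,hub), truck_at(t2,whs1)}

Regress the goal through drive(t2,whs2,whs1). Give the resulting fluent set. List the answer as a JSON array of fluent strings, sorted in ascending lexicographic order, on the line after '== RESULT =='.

Compute (G \ add) ∪ pre:
  G ∩ del = {}  (empty — regression defined)
  G \ add = {pkg_at(p1,hub), truck_at(t2,whs1)} \ {truck_at(t2,whs1)} = {pkg_at(p1,hub)}
  ∪ pre   = {pkg_at(p1,hub)} ∪ {truck_at(t2,whs2)}
          = {pkg_at(p1,hub), truck_at(t2,whs2)}

== RESULT ==
["pkg_at(p1,hub)", "truck_at(t2,whs2)"]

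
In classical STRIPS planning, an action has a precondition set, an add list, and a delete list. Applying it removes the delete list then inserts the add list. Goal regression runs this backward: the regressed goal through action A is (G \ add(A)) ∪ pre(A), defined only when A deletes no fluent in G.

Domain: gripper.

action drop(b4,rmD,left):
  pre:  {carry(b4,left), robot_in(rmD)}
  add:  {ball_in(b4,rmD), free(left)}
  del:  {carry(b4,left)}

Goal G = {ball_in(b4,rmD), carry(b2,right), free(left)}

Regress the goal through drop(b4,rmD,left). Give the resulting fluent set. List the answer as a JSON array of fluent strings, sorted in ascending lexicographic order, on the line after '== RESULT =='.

Compute (G \ add) ∪ pre:
  G ∩ del = {}  (empty — regression defined)
  G \ add = {ball_in(b4,rmD), carry(b2,right), free(left)} \ {ball_in(b4,rmD), free(left)} = {carry(b2,right)}
  ∪ pre   = {carry(b2,right)} ∪ {carry(b4,left), robot_in(rmD)}
          = {carry(b2,right), carry(b4,left), robot_in(rmD)}

== RESULT ==
["carry(b2,right)", "carry(b4,left)", "robot_in(rmD)"]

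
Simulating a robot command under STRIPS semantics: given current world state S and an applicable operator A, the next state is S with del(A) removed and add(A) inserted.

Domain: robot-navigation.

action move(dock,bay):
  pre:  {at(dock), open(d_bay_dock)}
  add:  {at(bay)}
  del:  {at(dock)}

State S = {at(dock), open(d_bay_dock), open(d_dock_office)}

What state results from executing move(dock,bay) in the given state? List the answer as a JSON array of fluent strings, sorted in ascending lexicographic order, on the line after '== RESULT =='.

Progress:
  pre ⊆ S: {at(dock), open(d_bay_dock)} ⊆ S  — applicable
  S \ del = {open(d_bay_dock), open(d_dock_office)}
  ∪ add   = {at(bay), open(d_bay_dock), open(d_dock_office)}

== RESULT ==
["at(bay)", "open(d_bay_dock)", "open(d_dock_office)"]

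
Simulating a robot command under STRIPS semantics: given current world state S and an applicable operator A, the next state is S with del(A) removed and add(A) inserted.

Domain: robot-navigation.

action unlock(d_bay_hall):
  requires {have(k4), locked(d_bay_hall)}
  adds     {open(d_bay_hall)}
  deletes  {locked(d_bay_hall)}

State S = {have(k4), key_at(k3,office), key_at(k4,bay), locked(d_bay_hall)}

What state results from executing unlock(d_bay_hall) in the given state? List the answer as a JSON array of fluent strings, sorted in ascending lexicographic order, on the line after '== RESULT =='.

Progress:
  pre ⊆ S: {have(k4), locked(d_bay_hall)} ⊆ S  — applicable
  S \ del = {have(k4), key_at(k3,office), key_at(k4,bay)}
  ∪ add   = {have(k4), key_at(k3,office), key_at(k4,bay), open(d_bay_hall)}

== RESULT ==
["have(k4)", "key_at(k3,office)", "key_at(k4,bay)", "open(d_bay_hall)"]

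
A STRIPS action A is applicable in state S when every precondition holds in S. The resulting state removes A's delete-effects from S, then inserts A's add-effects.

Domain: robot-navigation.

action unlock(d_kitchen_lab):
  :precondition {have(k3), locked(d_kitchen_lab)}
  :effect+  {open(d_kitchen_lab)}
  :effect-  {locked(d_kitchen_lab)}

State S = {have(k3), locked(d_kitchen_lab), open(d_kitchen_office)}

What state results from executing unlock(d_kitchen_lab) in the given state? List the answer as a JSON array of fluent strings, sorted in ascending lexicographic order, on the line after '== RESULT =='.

Progress:
  pre ⊆ S: {have(k3), locked(d_kitchen_lab)} ⊆ S  — applicable
  S \ del = {have(k3), open(d_kitchen_office)}
  ∪ add   = {have(k3), open(d_kitchen_lab), open(d_kitchen_office)}

== RESULT ==
["have(k3)", "open(d_kitchen_lab)", "open(d_kitchen_office)"]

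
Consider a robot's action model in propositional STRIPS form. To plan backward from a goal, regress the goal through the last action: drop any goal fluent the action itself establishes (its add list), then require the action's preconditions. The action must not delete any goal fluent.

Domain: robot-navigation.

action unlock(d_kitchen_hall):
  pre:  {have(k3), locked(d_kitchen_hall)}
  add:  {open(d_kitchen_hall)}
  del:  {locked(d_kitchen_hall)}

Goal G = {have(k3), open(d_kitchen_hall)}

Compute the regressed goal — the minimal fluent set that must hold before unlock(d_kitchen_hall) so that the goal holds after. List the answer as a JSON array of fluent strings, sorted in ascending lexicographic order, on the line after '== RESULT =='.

Compute (G \ add) ∪ pre:
  G ∩ del = {}  (empty — regression defined)
  G \ add = {have(k3), open(d_kitchen_hall)} \ {open(d_kitchen_hall)} = {have(k3)}
  ∪ pre   = {have(k3)} ∪ {have(k3), locked(d_kitchen_hall)}
          = {have(k3), locked(d_kitchen_hall)}

== RESULT ==
["have(k3)", "locked(d_kitchen_hall)"]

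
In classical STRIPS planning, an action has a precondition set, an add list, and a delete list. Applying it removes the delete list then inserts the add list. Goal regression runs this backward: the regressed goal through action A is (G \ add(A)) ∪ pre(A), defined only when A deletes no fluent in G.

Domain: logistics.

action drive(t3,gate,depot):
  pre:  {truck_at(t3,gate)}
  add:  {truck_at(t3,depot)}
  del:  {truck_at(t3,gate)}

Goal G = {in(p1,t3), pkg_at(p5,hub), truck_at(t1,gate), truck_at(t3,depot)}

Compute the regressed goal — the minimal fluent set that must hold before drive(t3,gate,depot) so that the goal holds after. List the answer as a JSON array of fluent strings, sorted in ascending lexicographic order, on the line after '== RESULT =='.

Regress:
  G ∩ del = {}  (empty — regression defined)
  G \ add = {in(p1,t3), pkg_at(p5,hub), truck_at(t1,gate), truck_at(t3,depot)} \ {truck_at(t3,depot)} = {in(p1,t3), pkg_at(p5,hub), truck_at(t1,gate)}
  ∪ pre   = {in(p1,t3), pkg_at(p5,hub), truck_at(t1,gate)} ∪ {truck_at(t3,gate)}
          = {in(p1,t3), pkg_at(p5,hub), truck_at(t1,gate), truck_at(t3,gate)}

== RESULT ==
["in(p1,t3)", "pkg_at(p5,hub)", "truck_at(t1,gate)", "truck_at(t3,gate)"]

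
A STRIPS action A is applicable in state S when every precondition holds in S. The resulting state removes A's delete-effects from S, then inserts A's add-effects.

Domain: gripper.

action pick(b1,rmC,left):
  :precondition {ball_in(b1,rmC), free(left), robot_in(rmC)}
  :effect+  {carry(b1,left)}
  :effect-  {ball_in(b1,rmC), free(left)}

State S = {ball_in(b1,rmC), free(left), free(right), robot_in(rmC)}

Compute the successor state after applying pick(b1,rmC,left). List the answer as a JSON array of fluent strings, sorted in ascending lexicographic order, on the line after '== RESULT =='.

Compute (S \ del) ∪ add:
  pre ⊆ S: {ball_in(b1,rmC), free(left), robot_in(rmC)} ⊆ S  — applicable
  S \ del = {free(right), robot_in(rmC)}
  ∪ add   = {carry(b1,left), free(right), robot_in(rmC)}

== RESULT ==
["carry(b1,left)", "free(right)", "robot_in(rmC)"]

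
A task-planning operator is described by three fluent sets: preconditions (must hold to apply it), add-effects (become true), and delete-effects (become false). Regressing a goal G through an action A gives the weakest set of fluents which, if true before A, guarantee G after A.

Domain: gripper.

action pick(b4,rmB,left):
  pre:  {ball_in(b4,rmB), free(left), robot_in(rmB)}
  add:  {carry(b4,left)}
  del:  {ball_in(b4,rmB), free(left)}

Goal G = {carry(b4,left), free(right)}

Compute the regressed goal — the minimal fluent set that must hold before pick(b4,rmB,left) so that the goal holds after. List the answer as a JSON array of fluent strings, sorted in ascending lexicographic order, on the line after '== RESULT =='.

Regress:
  G ∩ del = {}  (empty — regression defined)
  G \ add = {carry(b4,left), free(right)} \ {carry(b4,left)} = {free(right)}
  ∪ pre   = {free(right)} ∪ {ball_in(b4,rmB), free(left), robot_in(rmB)}
          = {ball_in(b4,rmB), free(left), free(right), robot_in(rmB)}

== RESULT ==
["ball_in(b4,rmB)", "free(left)", "free(right)", "robot_in(rmB)"]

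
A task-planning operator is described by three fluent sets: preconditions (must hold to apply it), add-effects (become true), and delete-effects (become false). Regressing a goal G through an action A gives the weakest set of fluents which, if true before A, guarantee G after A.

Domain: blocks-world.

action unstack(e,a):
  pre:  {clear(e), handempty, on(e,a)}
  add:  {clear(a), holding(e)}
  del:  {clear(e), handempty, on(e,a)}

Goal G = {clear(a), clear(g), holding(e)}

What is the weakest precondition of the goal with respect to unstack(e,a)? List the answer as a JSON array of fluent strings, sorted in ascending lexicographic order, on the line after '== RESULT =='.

Compute (G \ add) ∪ pre:
  G ∩ del = {}  (empty — regression defined)
  G \ add = {clear(a), clear(g), holding(e)} \ {clear(a), holding(e)} = {clear(g)}
  ∪ pre   = {clear(g)} ∪ {clear(e), handempty, on(e,a)}
          = {clear(e), clear(g), handempty, on(e,a)}

== RESULT ==
["clear(e)", "clear(g)", "handempty", "on(e,a)"]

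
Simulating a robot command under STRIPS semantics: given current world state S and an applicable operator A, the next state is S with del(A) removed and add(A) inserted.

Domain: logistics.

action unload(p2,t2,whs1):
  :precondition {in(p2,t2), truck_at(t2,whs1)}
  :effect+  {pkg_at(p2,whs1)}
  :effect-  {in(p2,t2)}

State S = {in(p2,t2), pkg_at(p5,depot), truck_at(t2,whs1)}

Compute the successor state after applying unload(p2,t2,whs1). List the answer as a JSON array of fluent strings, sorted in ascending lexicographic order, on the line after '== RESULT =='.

Compute (S \ del) ∪ add:
  pre ⊆ S: {in(p2,t2), truck_at(t2,whs1)} ⊆ S  — applicable
  S \ del = {pkg_at(p5,depot), truck_at(t2,whs1)}
  ∪ add   = {pkg_at(p2,whs1), pkg_at(p5,depot), truck_at(t2,whs1)}

== RESULT ==
["pkg_at(p2,whs1)", "pkg_at(p5,depot)", "truck_at(t2,whs1)"]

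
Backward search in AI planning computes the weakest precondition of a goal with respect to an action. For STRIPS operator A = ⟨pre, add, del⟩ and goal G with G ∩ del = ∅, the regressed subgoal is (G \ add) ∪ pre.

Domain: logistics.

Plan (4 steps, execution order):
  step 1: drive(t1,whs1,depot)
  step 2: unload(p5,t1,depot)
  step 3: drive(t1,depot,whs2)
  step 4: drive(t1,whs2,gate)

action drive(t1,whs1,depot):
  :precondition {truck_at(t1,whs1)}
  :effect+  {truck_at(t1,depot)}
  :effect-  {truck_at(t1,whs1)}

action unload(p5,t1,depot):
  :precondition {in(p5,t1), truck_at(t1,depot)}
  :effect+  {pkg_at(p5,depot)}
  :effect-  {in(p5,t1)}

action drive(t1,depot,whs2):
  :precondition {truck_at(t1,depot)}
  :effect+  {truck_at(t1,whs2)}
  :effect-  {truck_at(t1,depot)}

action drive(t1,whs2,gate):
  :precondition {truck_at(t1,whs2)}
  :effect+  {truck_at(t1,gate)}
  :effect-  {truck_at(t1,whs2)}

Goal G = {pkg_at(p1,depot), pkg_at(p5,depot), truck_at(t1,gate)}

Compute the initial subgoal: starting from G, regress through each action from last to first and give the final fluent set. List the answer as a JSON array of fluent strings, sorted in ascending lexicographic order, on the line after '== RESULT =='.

Work backward from the goal:
  through step 4 (drive(t1,whs2,gate)): drop {truck_at(t1,gate)}, keep {pkg_at(p1,depot), pkg_at(p5,depot)}, require {truck_at(t1,whs2)}
    → {pkg_at(p1,depot), pkg_at(p5,depot), truck_at(t1,whs2)}
  through step 3 (drive(t1,depot,whs2)): drop {truck_at(t1,whs2)}, keep {pkg_at(p1,depot), pkg_at(p5,depot)}, require {truck_at(t1,depot)}
    → {pkg_at(p1,depot), pkg_at(p5,depot), truck_at(t1,depot)}
  through step 2 (unload(p5,t1,depot)): drop {pkg_at(p5,depot)}, keep {pkg_at(p1,depot), truck_at(t1,depot)}, require {in(p5,t1), truck_at(t1,depot)}
    → {in(p5,t1), pkg_at(p1,depot), truck_at(t1,depot)}
  through step 1 (drive(t1,whs1,depot)): drop {truck_at(t1,depot)}, keep {in(p5,t1), pkg_at(p1,depot)}, require {truck_at(t1,whs1)}
    → {in(p5,t1), pkg_at(p1,depot), truck_at(t1,whs1)}

== RESULT ==
["in(p5,t1)", "pkg_at(p1,depot)", "truck_at(t1,whs1)"]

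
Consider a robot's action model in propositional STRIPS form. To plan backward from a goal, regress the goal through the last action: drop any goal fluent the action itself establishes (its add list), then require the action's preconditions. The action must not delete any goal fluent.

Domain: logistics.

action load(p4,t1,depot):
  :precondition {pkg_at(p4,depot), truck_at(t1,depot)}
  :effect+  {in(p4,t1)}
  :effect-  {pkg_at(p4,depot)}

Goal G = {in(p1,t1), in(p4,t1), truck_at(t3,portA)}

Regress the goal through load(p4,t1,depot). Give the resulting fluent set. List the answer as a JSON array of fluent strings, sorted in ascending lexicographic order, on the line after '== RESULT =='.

Compute (G \ add) ∪ pre:
  G ∩ del = {}  (empty — regression defined)
  G \ add = {in(p1,t1), in(p4,t1), truck_at(t3,portA)} \ {in(p4,t1)} = {in(p1,t1), truck_at(t3,portA)}
  ∪ pre   = {in(p1,t1), truck_at(t3,portA)} ∪ {pkg_at(p4,depot), truck_at(t1,depot)}
          = {in(p1,t1), pkg_at(p4,depot), truck_at(t1,depot), truck_at(t3,portA)}

== RESULT ==
["in(p1,t1)", "pkg_at(p4,depot)", "truck_at(t1,depot)", "truck_at(t3,portA)"]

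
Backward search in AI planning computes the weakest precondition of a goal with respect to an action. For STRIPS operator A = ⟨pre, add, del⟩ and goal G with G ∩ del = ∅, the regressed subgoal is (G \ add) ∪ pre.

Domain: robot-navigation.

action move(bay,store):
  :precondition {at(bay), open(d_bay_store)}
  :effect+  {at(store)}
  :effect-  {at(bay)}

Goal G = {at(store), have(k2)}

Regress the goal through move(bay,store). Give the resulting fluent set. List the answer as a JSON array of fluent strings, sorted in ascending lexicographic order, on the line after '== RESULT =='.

Compute (G \ add) ∪ pre:
  G ∩ del = {}  (empty — regression defined)
  G \ add = {at(store), have(k2)} \ {at(store)} = {have(k2)}
  ∪ pre   = {have(k2)} ∪ {at(bay), open(d_bay_store)}
          = {at(bay), have(k2), open(d_bay_store)}

== RESULT ==
["at(bay)", "have(k2)", "open(d_bay_store)"]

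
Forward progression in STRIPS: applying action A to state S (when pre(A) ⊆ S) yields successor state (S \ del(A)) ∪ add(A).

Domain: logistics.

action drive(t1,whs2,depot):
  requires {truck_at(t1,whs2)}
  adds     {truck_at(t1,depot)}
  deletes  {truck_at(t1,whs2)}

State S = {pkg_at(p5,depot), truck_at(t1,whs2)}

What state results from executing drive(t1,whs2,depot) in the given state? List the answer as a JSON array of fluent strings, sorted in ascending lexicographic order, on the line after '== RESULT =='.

Progress:
  pre ⊆ S: {truck_at(t1,whs2)} ⊆ S  — applicable
  S \ del = {pkg_at(p5,depot)}
  ∪ add   = {pkg_at(p5,depot), truck_at(t1,depot)}

== RESULT ==
["pkg_at(p5,depot)", "truck_at(t1,depot)"]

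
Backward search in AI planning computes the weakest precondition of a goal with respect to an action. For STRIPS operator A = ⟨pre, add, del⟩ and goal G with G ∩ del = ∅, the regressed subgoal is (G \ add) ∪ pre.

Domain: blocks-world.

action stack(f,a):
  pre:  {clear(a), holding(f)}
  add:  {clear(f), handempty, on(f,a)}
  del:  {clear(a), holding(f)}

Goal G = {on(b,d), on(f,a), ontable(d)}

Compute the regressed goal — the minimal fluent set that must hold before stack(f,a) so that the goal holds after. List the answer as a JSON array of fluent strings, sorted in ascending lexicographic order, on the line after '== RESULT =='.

Regress:
  G ∩ del = {}  (empty — regression defined)
  G \ add = {on(b,d), on(f,a), ontable(d)} \ {clear(f), handempty, on(f,a)} = {on(b,d), ontable(d)}
  ∪ pre   = {on(b,d), ontable(d)} ∪ {clear(a), holding(f)}
          = {clear(a), holding(f), on(b,d), ontable(d)}

== RESULT ==
["clear(a)", "holding(f)", "on(b,d)", "ontable(d)"]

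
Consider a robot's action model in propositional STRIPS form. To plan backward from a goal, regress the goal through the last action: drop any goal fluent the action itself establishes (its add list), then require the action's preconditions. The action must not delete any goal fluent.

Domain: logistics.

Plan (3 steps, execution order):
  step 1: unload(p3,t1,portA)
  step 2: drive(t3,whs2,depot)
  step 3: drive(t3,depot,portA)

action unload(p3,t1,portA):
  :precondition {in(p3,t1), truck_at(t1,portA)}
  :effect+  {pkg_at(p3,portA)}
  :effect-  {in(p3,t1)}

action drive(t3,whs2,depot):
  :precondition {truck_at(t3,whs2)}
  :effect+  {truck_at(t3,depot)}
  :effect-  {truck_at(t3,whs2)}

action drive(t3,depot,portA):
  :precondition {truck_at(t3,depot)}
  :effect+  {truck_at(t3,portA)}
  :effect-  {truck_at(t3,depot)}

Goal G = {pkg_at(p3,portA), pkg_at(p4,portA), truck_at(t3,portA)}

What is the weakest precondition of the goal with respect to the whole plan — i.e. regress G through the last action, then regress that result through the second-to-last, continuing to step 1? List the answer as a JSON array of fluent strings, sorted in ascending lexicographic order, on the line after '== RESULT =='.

Work backward from the goal:
  through step 3 (drive(t3,depot,portA)): drop {truck_at(t3,portA)}, keep {pkg_at(p3,portA), pkg_at(p4,portA)}, require {truck_at(t3,depot)}
    → {pkg_at(p3,portA), pkg_at(p4,portA), truck_at(t3,depot)}
  through step 2 (drive(t3,whs2,depot)): drop {truck_at(t3,depot)}, keep {pkg_at(p3,portA), pkg_at(p4,portA)}, require {truck_at(t3,whs2)}
    → {pkg_at(p3,portA), pkg_at(p4,portA), truck_at(t3,whs2)}
  through step 1 (unload(p3,t1,portA)): drop {pkg_at(p3,portA)}, keep {pkg_at(p4,portA), truck_at(t3,whs2)}, require {in(p3,t1), truck_at(t1,portA)}
    → {in(p3,t1), pkg_at(p4,portA), truck_at(t1,portA), truck_at(t3,whs2)}

== RESULT ==
["in(p3,t1)", "pkg_at(p4,portA)", "truck_at(t1,portA)", "truck_at(t3,whs2)"]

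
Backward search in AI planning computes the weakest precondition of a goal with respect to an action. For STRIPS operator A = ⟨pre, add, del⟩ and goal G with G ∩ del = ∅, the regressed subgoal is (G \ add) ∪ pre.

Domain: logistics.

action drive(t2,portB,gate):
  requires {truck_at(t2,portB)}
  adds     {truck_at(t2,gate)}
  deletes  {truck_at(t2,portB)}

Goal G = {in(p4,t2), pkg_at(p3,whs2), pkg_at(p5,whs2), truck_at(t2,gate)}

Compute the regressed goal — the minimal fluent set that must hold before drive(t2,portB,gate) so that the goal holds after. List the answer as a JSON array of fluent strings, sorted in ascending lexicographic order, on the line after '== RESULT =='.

Compute (G \ add) ∪ pre:
  G ∩ del = {}  (empty — regression defined)
  G \ add = {in(p4,t2), pkg_at(p3,whs2), pkg_at(p5,whs2), truck_at(t2,gate)} \ {truck_at(t2,gate)} = {in(p4,t2), pkg_at(p3,whs2), pkg_at(p5,whs2)}
  ∪ pre   = {in(p4,t2), pkg_at(p3,whs2), pkg_at(p5,whs2)} ∪ {truck_at(t2,portB)}
          = {in(p4,t2), pkg_at(p3,whs2), pkg_at(p5,whs2), truck_at(t2,portB)}

== RESULT ==
["in(p4,t2)", "pkg_at(p3,whs2)", "pkg_at(p5,whs2)", "truck_at(t2,portB)"]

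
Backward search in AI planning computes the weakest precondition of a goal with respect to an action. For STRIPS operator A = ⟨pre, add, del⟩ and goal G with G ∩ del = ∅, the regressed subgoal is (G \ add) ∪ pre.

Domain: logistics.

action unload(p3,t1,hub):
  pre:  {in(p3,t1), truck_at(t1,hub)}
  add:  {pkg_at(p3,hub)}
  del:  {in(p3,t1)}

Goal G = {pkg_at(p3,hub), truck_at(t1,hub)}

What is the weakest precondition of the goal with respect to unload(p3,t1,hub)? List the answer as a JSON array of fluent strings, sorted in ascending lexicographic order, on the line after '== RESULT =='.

Compute (G \ add) ∪ pre:
  G ∩ del = {}  (empty — regression defined)
  G \ add = {pkg_at(p3,hub), truck_at(t1,hub)} \ {pkg_at(p3,hub)} = {truck_at(t1,hub)}
  ∪ pre   = {truck_at(t1,hub)} ∪ {in(p3,t1), truck_at(t1,hub)}
          = {in(p3,t1), truck_at(t1,hub)}

== RESULT ==
["in(p3,t1)", "truck_at(t1,hub)"]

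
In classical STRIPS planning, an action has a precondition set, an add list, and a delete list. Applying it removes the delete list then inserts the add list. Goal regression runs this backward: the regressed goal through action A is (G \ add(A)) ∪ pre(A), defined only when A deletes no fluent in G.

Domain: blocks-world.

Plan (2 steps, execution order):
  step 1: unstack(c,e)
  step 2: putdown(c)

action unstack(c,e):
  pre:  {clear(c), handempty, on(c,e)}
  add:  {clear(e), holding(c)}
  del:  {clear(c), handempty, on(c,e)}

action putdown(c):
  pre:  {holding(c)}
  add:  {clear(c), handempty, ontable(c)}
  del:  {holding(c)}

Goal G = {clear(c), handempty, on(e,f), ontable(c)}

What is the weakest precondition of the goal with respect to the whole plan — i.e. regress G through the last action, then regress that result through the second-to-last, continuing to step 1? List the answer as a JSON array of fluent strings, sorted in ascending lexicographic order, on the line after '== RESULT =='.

Work backward from the goal:
  through step 2 (putdown(c)): drop {clear(c), handempty, ontable(c)}, keep {on(e,f)}, require {holding(c)}
    → {holding(c), on(e,f)}
  through step 1 (unstack(c,e)): drop {holding(c)}, keep {on(e,f)}, require {clear(c), handempty, on(c,e)}
    → {clear(c), handempty, on(c,e), on(e,f)}

== RESULT ==
["clear(c)", "handempty", "on(c,e)", "on(e,f)"]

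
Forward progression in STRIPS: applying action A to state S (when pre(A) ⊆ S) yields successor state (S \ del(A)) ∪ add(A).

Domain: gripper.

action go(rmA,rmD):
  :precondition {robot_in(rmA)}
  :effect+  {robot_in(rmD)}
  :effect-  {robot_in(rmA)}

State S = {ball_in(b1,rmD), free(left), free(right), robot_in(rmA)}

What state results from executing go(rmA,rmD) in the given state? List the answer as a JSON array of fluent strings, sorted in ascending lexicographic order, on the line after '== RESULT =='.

Progress:
  pre ⊆ S: {robot_in(rmA)} ⊆ S  — applicable
  S \ del = {ball_in(b1,rmD), free(left), free(right)}
  ∪ add   = {ball_in(b1,rmD), free(left), free(right), robot_in(rmD)}

== RESULT ==
["ball_in(b1,rmD)", "free(left)", "free(right)", "robot_in(rmD)"]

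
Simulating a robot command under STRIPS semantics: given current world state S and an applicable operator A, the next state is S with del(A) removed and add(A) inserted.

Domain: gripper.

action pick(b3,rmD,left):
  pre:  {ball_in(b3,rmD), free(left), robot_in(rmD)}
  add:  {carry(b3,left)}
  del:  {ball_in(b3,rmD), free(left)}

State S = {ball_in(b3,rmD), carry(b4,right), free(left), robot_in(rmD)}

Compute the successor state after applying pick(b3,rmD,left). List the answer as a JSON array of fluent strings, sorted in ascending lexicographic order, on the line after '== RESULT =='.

Progress:
  pre ⊆ S: {ball_in(b3,rmD), free(left), robot_in(rmD)} ⊆ S  — applicable
  S \ del = {carry(b4,right), robot_in(rmD)}
  ∪ add   = {carry(b3,left), carry(b4,right), robot_in(rmD)}

== RESULT ==
["carry(b3,left)", "carry(b4,right)", "robot_in(rmD)"]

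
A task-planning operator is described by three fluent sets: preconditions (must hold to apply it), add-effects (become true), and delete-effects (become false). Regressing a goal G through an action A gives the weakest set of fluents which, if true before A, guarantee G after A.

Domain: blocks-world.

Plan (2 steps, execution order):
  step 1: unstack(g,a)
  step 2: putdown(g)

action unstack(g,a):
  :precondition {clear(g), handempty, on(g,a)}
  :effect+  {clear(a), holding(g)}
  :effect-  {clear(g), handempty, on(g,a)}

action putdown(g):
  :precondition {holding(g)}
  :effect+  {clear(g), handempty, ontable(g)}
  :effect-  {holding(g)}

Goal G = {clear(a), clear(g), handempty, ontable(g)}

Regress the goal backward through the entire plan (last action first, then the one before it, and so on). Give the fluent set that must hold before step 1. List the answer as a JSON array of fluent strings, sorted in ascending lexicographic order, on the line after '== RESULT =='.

Work backward from the goal:
  through step 2 (putdown(g)): drop {clear(g), handempty, ontable(g)}, keep {clear(a)}, require {holding(g)}
    → {clear(a), holding(g)}
  through step 1 (unstack(g,a)): drop {clear(a), holding(g)}, keep {}, require {clear(g), handempty, on(g,a)}
    → {clear(g), handempty, on(g,a)}

== RESULT ==
["clear(g)", "handempty", "on(g,a)"]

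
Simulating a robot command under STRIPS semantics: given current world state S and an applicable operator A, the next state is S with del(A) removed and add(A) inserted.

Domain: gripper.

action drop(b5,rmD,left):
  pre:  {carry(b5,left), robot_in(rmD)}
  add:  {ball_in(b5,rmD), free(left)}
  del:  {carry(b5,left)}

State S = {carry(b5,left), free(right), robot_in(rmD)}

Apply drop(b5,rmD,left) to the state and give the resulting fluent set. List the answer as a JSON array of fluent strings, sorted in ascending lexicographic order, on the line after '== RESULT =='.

Progress:
  pre ⊆ S: {carry(b5,left), robot_in(rmD)} ⊆ S  — applicable
  S \ del = {free(right), robot_in(rmD)}
  ∪ add   = {ball_in(b5,rmD), free(left), free(right), robot_in(rmD)}

== RESULT ==
["ball_in(b5,rmD)", "free(left)", "free(right)", "robot_in(rmD)"]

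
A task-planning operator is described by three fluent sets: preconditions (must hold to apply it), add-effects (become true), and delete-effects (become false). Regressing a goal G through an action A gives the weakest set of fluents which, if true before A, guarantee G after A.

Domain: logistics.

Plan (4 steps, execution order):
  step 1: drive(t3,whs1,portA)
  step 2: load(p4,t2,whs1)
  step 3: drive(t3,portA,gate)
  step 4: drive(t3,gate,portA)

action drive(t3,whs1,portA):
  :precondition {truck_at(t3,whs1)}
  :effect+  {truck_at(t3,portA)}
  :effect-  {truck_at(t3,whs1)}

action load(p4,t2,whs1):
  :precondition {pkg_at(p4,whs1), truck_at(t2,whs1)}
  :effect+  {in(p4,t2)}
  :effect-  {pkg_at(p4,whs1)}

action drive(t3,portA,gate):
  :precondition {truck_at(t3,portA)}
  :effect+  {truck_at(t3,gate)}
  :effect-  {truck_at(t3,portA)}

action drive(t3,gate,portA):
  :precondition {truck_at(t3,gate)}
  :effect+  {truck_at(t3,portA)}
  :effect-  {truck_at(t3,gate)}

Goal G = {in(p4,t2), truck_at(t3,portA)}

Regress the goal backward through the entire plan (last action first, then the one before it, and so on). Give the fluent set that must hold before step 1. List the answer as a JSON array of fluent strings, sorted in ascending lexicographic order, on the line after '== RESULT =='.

Work backward from the goal:
  through step 4 (drive(t3,gate,portA)): drop {truck_at(t3,portA)}, keep {in(p4,t2)}, require {truck_at(t3,gate)}
    → {in(p4,t2), truck_at(t3,gate)}
  through step 3 (drive(t3,portA,gate)): drop {truck_at(t3,gate)}, keep {in(p4,t2)}, require {truck_at(t3,portA)}
    → {in(p4,t2), truck_at(t3,portA)}
  through step 2 (load(p4,t2,whs1)): drop {in(p4,t2)}, keep {truck_at(t3,portA)}, require {pkg_at(p4,whs1), truck_at(t2,whs1)}
    → {pkg_at(p4,whs1), truck_at(t2,whs1), truck_at(t3,portA)}
  through step 1 (drive(t3,whs1,portA)): drop {truck_at(t3,portA)}, keep {pkg_at(p4,whs1), truck_at(t2,whs1)}, require {truck_at(t3,whs1)}
    → {pkg_at(p4,whs1), truck_at(t2,whs1), truck_at(t3,whs1)}

== RESULT ==
["pkg_at(p4,whs1)", "truck_at(t2,whs1)", "truck_at(t3,whs1)"]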